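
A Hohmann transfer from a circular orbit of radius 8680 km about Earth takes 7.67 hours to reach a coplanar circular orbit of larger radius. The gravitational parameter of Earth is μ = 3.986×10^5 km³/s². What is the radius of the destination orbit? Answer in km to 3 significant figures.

r₂ = 54000 km

Transfer time t = 7.67 hours = 27612 s, and t = π√(a_t³/μ).
So a_t = (μ t²/π²)^(1/3) = (3.986×10^5 × (27612)² / π²)^(1/3) = 31343 km.
Since a_t = (r₁ + r₂)/2, r₂ = 2a_t − r₁ = 2×31343 − 8680 = 54006 km.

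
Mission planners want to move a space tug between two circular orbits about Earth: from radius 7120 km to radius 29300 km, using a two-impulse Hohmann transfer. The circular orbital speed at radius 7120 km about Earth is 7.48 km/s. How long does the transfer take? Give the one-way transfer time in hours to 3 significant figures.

t = 3.40 hours

From the circular-orbit relation v² = μ/r at r = 7120 km: μ = v²r = (7.48)² × 7120 = 3.98367×10^5 km³/s².
The Hohmann ellipse has a_t = (r₁ + r₂)/2 = 18210 km.
Half the transfer-orbit period gives t = π√(a_t³/μ) = 12230 s.
Converting: 12230 s ÷ 3600 s/hour = 3.40 hours.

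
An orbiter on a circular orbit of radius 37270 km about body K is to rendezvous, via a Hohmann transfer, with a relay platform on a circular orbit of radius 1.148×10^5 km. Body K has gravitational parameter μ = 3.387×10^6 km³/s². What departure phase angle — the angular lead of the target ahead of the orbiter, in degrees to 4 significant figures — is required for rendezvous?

Transfer-ellipse semi-major axis a_t = (r₁ + r₂)/2 = (37270 + 1.148×10^5)/2 = 76035 km.
The half-period of the transfer ellipse is t = π√(a_t³/μ) = 35790 s.
Target angular speed ω₂ = √(μ/r₂³) = 4.7315×10^-5 rad/s.
Angle swept by the target during transfer: ω₂·t = 1.6934 rad = 97.02°.
The orbiter traverses 180° on the transfer ellipse, so the target must lead by 180° − 97.02° = 82.98°.

φ = 82.98°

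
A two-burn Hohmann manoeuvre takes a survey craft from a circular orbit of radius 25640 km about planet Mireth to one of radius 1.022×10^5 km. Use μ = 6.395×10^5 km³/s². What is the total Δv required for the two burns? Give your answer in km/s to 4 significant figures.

The Hohmann ellipse has a_t = (r₁ + r₂)/2 = 63920 km.
Circular speed at r₁: v₁ = √(μ/r₁) = √(6.395×10^5/25640) = 4.994 km/s.
Transfer-orbit speed at r₁ (v² = μ(2/r − 1/a)): v_p = √[μ(2/r₁ − 1/a_t)] = 6.315 km/s.
First burn Δv₁ = |v_p − v₁| = 1.321 km/s.
At r₂, v₂ = √(μ/r₂) = 2.5015 km/s.
Transfer-orbit speed at r₂: v_a = √[μ(2/r₂ − 1/a_t)] = 1.5843 km/s.
Second burn Δv₂ = |v₂ − v_a| = 0.9172 km/s.
Total Δv = Δv₁ + Δv₂ = 2.238 km/s.

Δv = 2.238 km/s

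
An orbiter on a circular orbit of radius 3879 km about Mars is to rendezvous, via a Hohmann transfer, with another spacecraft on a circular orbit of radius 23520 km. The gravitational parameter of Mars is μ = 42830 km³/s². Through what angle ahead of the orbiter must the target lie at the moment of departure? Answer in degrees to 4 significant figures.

Transfer-ellipse semi-major axis a_t = (r₁ + r₂)/2 = (3879 + 23520)/2 = 13699.5 km.
The half-period of the transfer ellipse is t = π√(a_t³/μ) = 24340.7 s.
Target angular speed ω₂ = √(μ/r₂³) = 5.73744×10^-5 rad/s.
Angle swept by the target during transfer: ω₂·t = 1.39653 rad = 80.02°.
Arrival is 180° from departure on the ellipse, so φ = 180° − 80.02° = 99.98°.

φ = 99.98°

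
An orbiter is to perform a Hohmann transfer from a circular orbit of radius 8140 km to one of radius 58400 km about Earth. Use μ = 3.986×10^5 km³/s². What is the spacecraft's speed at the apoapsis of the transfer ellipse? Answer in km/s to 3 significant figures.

v = 1.29 km/s

The Hohmann ellipse has a_t = (r₁ + r₂)/2 = 33270 km.
The apoapsis of the transfer ellipse is at r = 58400 km.
From the vis-viva equation, v = √[μ(2/r − 1/a_t)] = 1.292 km/s.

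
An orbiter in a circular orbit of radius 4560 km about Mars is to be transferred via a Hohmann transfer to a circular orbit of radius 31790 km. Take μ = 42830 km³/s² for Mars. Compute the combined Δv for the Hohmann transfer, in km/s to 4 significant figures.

The Hohmann ellipse has a_t = (r₁ + r₂)/2 = 18175 km.
Circular speed at r₁: v₁ = √(μ/r₁) = √(42830/4560) = 3.0647 km/s.
On the transfer ellipse at r₁, v² = μ(2/r − 1/a) gives v_p = √[μ(2/r₁ − 1/a_t)] = 4.0532 km/s.
First burn Δv₁ = |v_p − v₁| = 0.9885 km/s.
Circular speed at r₂: v₂ = √(μ/r₂) = 1.1607 km/s.
Transfer-orbit speed at r₂: v_a = √[μ(2/r₂ − 1/a_t)] = 0.58140 km/s.
Second burn Δv₂ = |v₂ − v_a| = 0.5793 km/s.
Total Δv = Δv₁ + Δv₂ = 1.568 km/s.

Δv = 1.568 km/s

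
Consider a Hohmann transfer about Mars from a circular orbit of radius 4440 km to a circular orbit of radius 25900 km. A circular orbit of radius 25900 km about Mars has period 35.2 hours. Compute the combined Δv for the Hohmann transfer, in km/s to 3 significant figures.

Δv = 1.54 km/s

From Kepler's third law T² = 4π²r³/μ at r = 25900 km, T = 35.2 hours = 35.2 × 3600 s = 1.2672×10^5 s: μ = 4π²r³/T² = 42713.8 km³/s².
The Hohmann ellipse has a_t = (r₁ + r₂)/2 = 15170 km.
Circular speed at r₁: v₁ = √(μ/r₁) = √(42713.8/4440) = 3.1017 km/s.
Transfer-orbit speed at r₁ (v² = μ(2/r − 1/a)): v_p = √[μ(2/r₁ − 1/a_t)] = 4.0528 km/s.
First burn Δv₁ = |v_p − v₁| = 0.95110 km/s.
Circular speed at r₂: v₂ = √(μ/r₂) = 1.28421 km/s.
Transfer-orbit speed at r₂: v_a = √[μ(2/r₂ − 1/a_t)] = 0.694757 km/s.
Second burn Δv₂ = |v₂ − v_a| = 0.58945 km/s.
Total Δv = Δv₁ + Δv₂ = 1.541 km/s.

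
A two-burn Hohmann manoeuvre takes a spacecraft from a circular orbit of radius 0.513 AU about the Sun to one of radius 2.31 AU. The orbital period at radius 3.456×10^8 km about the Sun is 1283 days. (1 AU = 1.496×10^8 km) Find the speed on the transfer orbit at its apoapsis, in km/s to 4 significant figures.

v = 11.81 km/s

From Kepler's third law T² = 4π²r³/μ at r = 3.456×10^8 km, T = 1283 days = 1283 × 86400 s = 1.108512×10^8 s: μ = 4π²r³/T² = 1.32617×10^11 km³/s².
In km: r₁ = 0.513 × 1.496×10^8 = 7.67448×10^7 km; r₂ = 2.31 × 1.496×10^8 = 3.45576×10^8 km.
Semi-major axis of the transfer orbit: a_t = (7.67448×10^7 + 3.45576×10^8)/2 = 2.111604×10^8 km.
The apoapsis of the transfer ellipse is at r = 3.45576×10^8 km.
Applying v² = μ(2/r − 1/a_t): v = 11.81 km/s.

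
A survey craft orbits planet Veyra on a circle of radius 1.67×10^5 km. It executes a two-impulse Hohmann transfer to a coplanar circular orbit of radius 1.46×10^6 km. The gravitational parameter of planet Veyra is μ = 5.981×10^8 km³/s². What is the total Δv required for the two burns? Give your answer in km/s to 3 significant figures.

The Hohmann ellipse has a_t = (r₁ + r₂)/2 = 8.135×10^5 km.
Circular speed at r₁: v₁ = √(μ/r₁) = √(5.981×10^8/1.670×10^5) = 59.845 km/s.
Transfer-orbit speed at r₁ (v² = μ(2/r − 1/a)): v_p = √[μ(2/r₁ − 1/a_t)] = 80.173 km/s.
First burn Δv₁ = |v_p − v₁| = 20.33 km/s.
At r₂, v₂ = √(μ/r₂) = 20.24 km/s.
Transfer-orbit speed at r₂: v_a = √[μ(2/r₂ − 1/a_t)] = 9.170 km/s.
Second burn Δv₂ = |v₂ − v_a| = 11.07 km/s.
Δv = Δv₁ + Δv₂ = 20.33 + 11.07 = 31.40 km/s.

Δv = 31.4 km/s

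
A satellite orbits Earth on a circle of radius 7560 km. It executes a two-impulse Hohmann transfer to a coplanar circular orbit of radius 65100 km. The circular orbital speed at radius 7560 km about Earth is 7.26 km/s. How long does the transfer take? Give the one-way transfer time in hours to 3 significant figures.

t = 9.57 hours

From the circular-orbit relation v² = μ/r at r = 7560 km: μ = v²r = (7.26)² × 7560 = 3.98469×10^5 km³/s².
The Hohmann ellipse has a_t = (r₁ + r₂)/2 = 36330 km.
By Kepler's third law the transfer-orbit period is T = 2π√(a_t³/μ), so t = T/2 = 34460 s.
Converting: 34460 s ÷ 3600 s/hour = 9.57 hours.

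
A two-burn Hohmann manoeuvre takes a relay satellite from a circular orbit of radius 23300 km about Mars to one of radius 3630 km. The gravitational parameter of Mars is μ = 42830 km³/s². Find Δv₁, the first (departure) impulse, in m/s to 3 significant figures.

Δv₁ = 652 m/s

Semi-major axis of the transfer orbit: a_t = (23300 + 3630)/2 = 13465 km.
Circular speed at r = 23300 km: v_c = √(μ/r) = 1.3558 km/s.
Vis-viva on the transfer ellipse at r = 23300 km gives v_t = √[μ(2/r − 1/a_t)] = 0.70396 km/s.
Δv₁ = |v_t − v_c| = |0.70396 − 1.3558| = 0.6518 km/s.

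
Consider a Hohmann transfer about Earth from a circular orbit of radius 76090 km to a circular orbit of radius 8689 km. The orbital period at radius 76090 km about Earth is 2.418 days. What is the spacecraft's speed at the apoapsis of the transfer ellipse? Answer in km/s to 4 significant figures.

v = 1.036 km/s

From Kepler's third law T² = 4π²r³/μ at r = 76090 km, T = 2.418 days = 2.418 × 86400 s = 2.089152×10^5 s: μ = 4π²r³/T² = 3.98476×10^5 km³/s².
The Hohmann ellipse has a_t = (r₁ + r₂)/2 = 42389.5 km.
The apoapsis of the transfer ellipse is at r = 76090 km.
From the vis-viva equation, v = √[μ(2/r − 1/a_t)] = 1.036 km/s.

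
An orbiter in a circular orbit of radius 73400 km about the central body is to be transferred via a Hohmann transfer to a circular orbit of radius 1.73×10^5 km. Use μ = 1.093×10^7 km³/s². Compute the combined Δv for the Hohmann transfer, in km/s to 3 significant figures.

Δv = 4.07 km/s

Transfer-ellipse semi-major axis a_t = (r₁ + r₂)/2 = (73400 + 1.730×10^5)/2 = 1.232×10^5 km.
Circular speed at r₁: v₁ = √(μ/r₁) = √(1.093×10^7/73400) = 12.20287 km/s.
Transfer-orbit speed at r₁ (vis-viva): v_p = √[μ(2/r₁ − 1/a_t)] = 14.46038 km/s.
First burn Δv₁ = |v_p − v₁| = 2.258 km/s.
At r₂, v₂ = √(μ/r₂) = 7.9485 km/s.
Transfer-orbit speed at r₂: v_a = √[μ(2/r₂ − 1/a_t)] = 6.1352 km/s.
Second burn Δv₂ = |v₂ − v_a| = 1.813 km/s.
Total Δv = Δv₁ + Δv₂ = 4.071 km/s.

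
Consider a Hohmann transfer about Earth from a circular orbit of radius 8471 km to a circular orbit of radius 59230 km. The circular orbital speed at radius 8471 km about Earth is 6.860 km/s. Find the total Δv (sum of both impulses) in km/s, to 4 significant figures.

From the circular-orbit relation v² = μ/r at r = 8471 km: μ = v²r = (6.860)² × 8471 = 3.98642×10^5 km³/s².
Transfer-ellipse semi-major axis a_t = (r₁ + r₂)/2 = (8471 + 59230)/2 = 33850.5 km.
Circular speed at r₁: v₁ = √(μ/r₁) = √(3.98642×10^5/8471) = 6.860 km/s.
On the transfer ellipse at r₁, vis-viva gives v_p = √[μ(2/r₁ − 1/a_t)] = 9.074 km/s.
First burn Δv₁ = |v_p − v₁| = 2.214 km/s.
Circular speed at r₂: v₂ = √(μ/r₂) = 2.59430 km/s.
Transfer-orbit speed at r₂: v_a = √[μ(2/r₂ − 1/a_t)] = 1.29779 km/s.
Second burn Δv₂ = |v₂ − v_a| = 1.297 km/s.
Total Δv = Δv₁ + Δv₂ = 3.511 km/s.

Δv = 3.511 km/s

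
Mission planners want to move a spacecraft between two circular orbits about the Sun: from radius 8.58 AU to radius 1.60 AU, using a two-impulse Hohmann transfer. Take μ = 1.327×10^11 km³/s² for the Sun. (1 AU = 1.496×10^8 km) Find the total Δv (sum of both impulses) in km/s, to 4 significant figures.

Δv = 11.49 km/s

In km: r₁ = 8.58 × 1.496×10^8 = 1.283568×10^9 km; r₂ = 1.60 × 1.496×10^8 = 2.3936×10^8 km.
The Hohmann ellipse has a_t = (r₁ + r₂)/2 = 7.61464×10^8 km.
Circular speed at r₁: v₁ = √(μ/r₁) = √(1.327×10^11/1.283568×10^9) = 10.168 km/s.
Transfer-orbit speed at r₁ (vis-viva): v_a = √[μ(2/r₁ − 1/a_t)] = 5.7007 km/s.
First burn Δv₁ = |v_a − v₁| = 4.467 km/s.
At r₂, v₂ = √(μ/r₂) = 23.546 km/s.
Transfer-orbit speed at r₂: v_p = √[μ(2/r₂ − 1/a_t)] = 30.570 km/s.
Second burn Δv₂ = |v₂ − v_p| = 7.024 km/s.
Total Δv = Δv₁ + Δv₂ = 11.49 km/s.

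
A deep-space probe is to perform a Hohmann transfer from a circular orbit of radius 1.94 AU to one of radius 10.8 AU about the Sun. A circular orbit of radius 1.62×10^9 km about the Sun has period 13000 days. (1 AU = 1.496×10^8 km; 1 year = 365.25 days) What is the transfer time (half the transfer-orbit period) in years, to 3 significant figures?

t = 8.03 years

From Kepler's third law T² = 4π²r³/μ at r = 1.62×10^9 km, T = 13000 days = 13000 × 86400 s = 1.1232×10^9 s: μ = 4π²r³/T² = 1.33043×10^11 km³/s².
In km: r₁ = 1.94 × 1.496×10^8 = 2.90224×10^8 km; r₂ = 10.8 × 1.496×10^8 = 1.61568×10^9 km.
Semi-major axis of the transfer orbit: a_t = (2.90224×10^8 + 1.61568×10^9)/2 = 9.52952×10^8 km.
By Kepler's third law the transfer-orbit period is T = 2π√(a_t³/μ), so t = T/2 = 2.534×10^8 s.
Converting: 2.534×10^8 s ÷ 3.15576×10^7 s/year (365.25 × 86400) = 8.03 years.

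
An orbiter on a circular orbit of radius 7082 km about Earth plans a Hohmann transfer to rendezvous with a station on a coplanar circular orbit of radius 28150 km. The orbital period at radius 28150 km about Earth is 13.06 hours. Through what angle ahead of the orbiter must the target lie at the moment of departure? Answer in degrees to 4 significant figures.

From Kepler's third law T² = 4π²r³/μ at r = 28150 km, T = 13.06 hours = 13.06 × 3600 s = 47016 s: μ = 4π²r³/T² = 3.98386×10^5 km³/s².
Semi-major axis of the transfer orbit: a_t = (7082 + 28150)/2 = 17616 km.
The half-period of the transfer ellipse is t = π√(a_t³/μ) = 11637 s.
Target angular speed ω₂ = √(μ/r₂³) = 1.3364×10^-4 rad/s.
Angle swept by the target during transfer: ω₂·t = 1.5552 rad = 89.11°.
The orbiter traverses 180° on the transfer ellipse, so the target must lead by 180° − 89.11° = 90.89°.

φ = 90.89°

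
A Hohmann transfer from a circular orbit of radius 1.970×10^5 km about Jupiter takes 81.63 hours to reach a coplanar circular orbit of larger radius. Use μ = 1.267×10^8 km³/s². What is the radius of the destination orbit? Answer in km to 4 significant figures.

Transfer time t = 81.63 hours = 2.93868×10^5 s, and t = π√(a_t³/μ).
So a_t = (μ t²/π²)^(1/3) = (1.267×10^8 × (2.93868×10^5)² / π²)^(1/3) = 1.0350×10^6 km.
Since a_t = (r₁ + r₂)/2, r₂ = 2a_t − r₁ = 2×1.0350×10^6 − 1.970×10^5 = 1.873×10^6 km.

r₂ = 1.873×10^6 km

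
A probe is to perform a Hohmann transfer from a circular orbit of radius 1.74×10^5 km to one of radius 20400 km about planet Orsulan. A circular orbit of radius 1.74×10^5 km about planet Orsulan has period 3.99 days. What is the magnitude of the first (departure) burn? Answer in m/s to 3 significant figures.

Δv₁ = 1720 m/s

From Kepler's third law T² = 4π²r³/μ at r = 1.74×10^5 km, T = 3.99 days = 3.99 × 86400 s = 3.44736×10^5 s: μ = 4π²r³/T² = 1.74998×10^6 km³/s².
The Hohmann ellipse has a_t = (r₁ + r₂)/2 = 97200 km.
On the circular orbit at r = 1.740×10^5 km, v_c = √(μ/r) = 3.171 km/s.
Vis-viva on the transfer ellipse at r = 1.740×10^5 km gives v_t = √[μ(2/r − 1/a_t)] = 1.453 km/s.
Δv₁ = |v_t − v_c| = |1.453 − 3.171| = 1.718 km/s.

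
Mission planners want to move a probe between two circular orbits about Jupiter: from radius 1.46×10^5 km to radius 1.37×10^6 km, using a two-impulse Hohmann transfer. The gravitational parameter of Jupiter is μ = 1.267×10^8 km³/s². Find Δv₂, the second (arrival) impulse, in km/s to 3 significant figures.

Δv₂ = 5.40 km/s

The Hohmann ellipse has a_t = (r₁ + r₂)/2 = 7.580×10^5 km.
On the circular orbit at r = 1.370×10^6 km, v_c = √(μ/r) = 9.617 km/s.
Vis-viva on the transfer ellipse at r = 1.370×10^6 km gives v_t = √[μ(2/r − 1/a_t)] = 4.221 km/s.
Δv₂ = |v_t − v_c| = |4.221 − 9.617| = 5.396 km/s.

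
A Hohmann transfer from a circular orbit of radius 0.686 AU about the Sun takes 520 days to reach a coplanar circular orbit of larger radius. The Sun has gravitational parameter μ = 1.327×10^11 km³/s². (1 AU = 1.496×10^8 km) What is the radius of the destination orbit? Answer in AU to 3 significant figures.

r₂ = 3.33 AU

In km: r₁ = 0.686 × 1.496×10^8 = 1.026256×10^8 km.
Transfer time t = 520 days = 4.4928×10^7 s, and t = π√(a_t³/μ).
So a_t = (μ t²/π²)^(1/3) = (1.327×10^11 × (4.4928×10^7)² / π²)^(1/3) = 3.0052×10^8 km.
Since a_t = (r₁ + r₂)/2, r₂ = 2a_t − r₁ = 2×3.0052×10^8 − 1.026256×10^8 = 4.984144×10^8 km.
In AU: r₂ = 4.984144×10^8 / 1.496×10^8 = 3.33 AU.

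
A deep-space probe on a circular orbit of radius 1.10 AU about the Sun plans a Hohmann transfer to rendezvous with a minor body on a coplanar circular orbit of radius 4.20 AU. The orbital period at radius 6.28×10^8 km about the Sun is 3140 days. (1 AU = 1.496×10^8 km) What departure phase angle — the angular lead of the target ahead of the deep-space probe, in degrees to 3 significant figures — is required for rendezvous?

From Kepler's third law T² = 4π²r³/μ at r = 6.28×10^8 km, T = 3140 days = 3140 × 86400 s = 2.71296×10^8 s: μ = 4π²r³/T² = 1.32847×10^11 km³/s².
In km: r₁ = 1.10 × 1.496×10^8 = 1.6456×10^8 km; r₂ = 4.20 × 1.496×10^8 = 6.2832×10^8 km.
The Hohmann ellipse has a_t = (r₁ + r₂)/2 = 3.9644×10^8 km.
The half-period of the transfer ellipse is t = π√(a_t³/μ) = 6.8036×10^7 s.
Target angular speed ω₂ = √(μ/r₂³) = 2.3142×10^-8 rad/s.
Angle swept by the target during transfer: ω₂·t = 1.5745 rad = 90.21°.
Arrival is 180° from departure on the ellipse, so φ = 180° − 90.21° = 89.8°.

φ = 89.8°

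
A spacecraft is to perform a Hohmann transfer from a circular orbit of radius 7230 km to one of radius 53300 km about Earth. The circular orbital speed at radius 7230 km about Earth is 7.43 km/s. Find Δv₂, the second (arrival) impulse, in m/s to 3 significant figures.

From the circular-orbit relation v² = μ/r at r = 7230 km: μ = v²r = (7.43)² × 7230 = 3.99131×10^5 km³/s².
The Hohmann ellipse has a_t = (r₁ + r₂)/2 = 30265 km.
On the circular orbit at r = 53300 km, v_c = √(μ/r) = 2.736 km/s.
Vis-viva on the transfer ellipse at r = 53300 km gives v_t = √[μ(2/r − 1/a_t)] = 1.337 km/s.
Δv₂ = |v_t − v_c| = |1.337 − 2.736| = 1.399 km/s.

Δv₂ = 1400 m/s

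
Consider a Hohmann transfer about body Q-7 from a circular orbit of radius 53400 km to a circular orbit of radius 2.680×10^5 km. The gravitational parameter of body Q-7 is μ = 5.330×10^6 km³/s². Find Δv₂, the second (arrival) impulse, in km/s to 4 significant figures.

Semi-major axis of the transfer orbit: a_t = (53400 + 2.680×10^5)/2 = 1.607×10^5 km.
Circular speed at r = 2.680×10^5 km: v_c = √(μ/r) = 4.460 km/s.
Transfer-orbit speed at the same r (vis-viva, a = a_t): v_t = √[μ(2/r − 1/a_t)] = 2.571 km/s.
Δv₂ = |v_t − v_c| = |2.571 − 4.460| = 1.889 km/s.

Δv₂ = 1.889 km/s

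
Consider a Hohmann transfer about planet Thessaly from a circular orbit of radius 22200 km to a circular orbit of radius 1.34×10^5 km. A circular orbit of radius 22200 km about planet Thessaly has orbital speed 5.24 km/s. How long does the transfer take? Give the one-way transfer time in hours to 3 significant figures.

From the circular-orbit relation v² = μ/r at r = 22200 km: μ = v²r = (5.24)² × 22200 = 6.09559×10^5 km³/s².
Transfer-ellipse semi-major axis a_t = (r₁ + r₂)/2 = (22200 + 1.340×10^5)/2 = 78100 km.
By Kepler's third law the transfer-orbit period is T = 2π√(a_t³/μ), so t = T/2 = 87830 s.
Converting: 87830 s ÷ 3600 s/hour = 24.4 hours.

t = 24.4 hours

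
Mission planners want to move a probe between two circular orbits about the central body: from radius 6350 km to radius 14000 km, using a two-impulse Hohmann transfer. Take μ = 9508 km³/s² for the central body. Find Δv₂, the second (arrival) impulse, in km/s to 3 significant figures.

Transfer-ellipse semi-major axis a_t = (r₁ + r₂)/2 = (6350 + 14000)/2 = 10175 km.
On the circular orbit at r = 14000 km, v_c = √(μ/r) = 0.8241 km/s.
Vis-viva on the transfer ellipse at r = 14000 km gives v_t = √[μ(2/r − 1/a_t)] = 0.6510 km/s.
Δv₂ = |v_t − v_c| = |0.6510 − 0.8241| = 0.1731 km/s.

Δv₂ = 0.173 km/s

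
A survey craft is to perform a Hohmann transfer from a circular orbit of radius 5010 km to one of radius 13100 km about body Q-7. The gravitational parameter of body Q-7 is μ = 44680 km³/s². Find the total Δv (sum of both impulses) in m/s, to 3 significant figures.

Semi-major axis of the transfer orbit: a_t = (5010 + 13100)/2 = 9055 km.
Circular speed at r₁: v₁ = √(μ/r₁) = √(44680/5010) = 2.9863 km/s.
On the transfer ellipse at r₁, vis-viva gives v_p = √[μ(2/r₁ − 1/a_t)] = 3.5919 km/s.
First burn Δv₁ = |v_p − v₁| = 0.6056 km/s.
At r₂, v₂ = √(μ/r₂) = 1.8468 km/s.
Transfer-orbit speed at r₂: v_a = √[μ(2/r₂ − 1/a_t)] = 1.3737 km/s.
Second burn Δv₂ = |v₂ − v_a| = 0.4731 km/s.
Total Δv = Δv₁ + Δv₂ = 1.079 km/s.

Δv = 1080 m/s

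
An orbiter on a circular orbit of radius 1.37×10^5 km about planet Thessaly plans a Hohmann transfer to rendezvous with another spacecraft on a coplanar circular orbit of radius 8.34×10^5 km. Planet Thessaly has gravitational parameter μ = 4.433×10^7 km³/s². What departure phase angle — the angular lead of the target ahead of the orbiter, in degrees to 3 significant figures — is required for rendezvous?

φ = 100°

Transfer-ellipse semi-major axis a_t = (r₁ + r₂)/2 = (1.370×10^5 + 8.340×10^5)/2 = 4.855×10^5 km.
The half-period of the transfer ellipse is t = π√(a_t³/μ) = 1.5962×10^5 s.
The target's mean motion on its circular orbit is ω₂ = √(μ/r₂³) = 8.7418×10^-6 rad/s.
Angle swept by the target during transfer: ω₂·t = 1.3954 rad = 79.95°.
Arrival is 180° from departure on the ellipse, so φ = 180° − 79.95° = 100°.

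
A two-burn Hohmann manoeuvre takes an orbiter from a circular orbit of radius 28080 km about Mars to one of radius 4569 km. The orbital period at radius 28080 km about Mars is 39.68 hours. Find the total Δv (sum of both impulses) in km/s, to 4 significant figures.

Δv = 1.536 km/s

From Kepler's third law T² = 4π²r³/μ at r = 28080 km, T = 39.68 hours = 39.68 × 3600 s = 1.42848×10^5 s: μ = 4π²r³/T² = 42835.4 km³/s².
Transfer-ellipse semi-major axis a_t = (r₁ + r₂)/2 = (28080 + 4569)/2 = 16324.5 km.
At r₁ the circular-orbit speed is v₁ = √(μ/r₁) = 1.2351 km/s.
On the transfer ellipse at r₁, vis-viva gives v_a = √[μ(2/r₁ − 1/a_t)] = 0.65342 km/s.
First burn Δv₁ = |v_a − v₁| = 0.5817 km/s.
At r₂, v₂ = √(μ/r₂) = 3.0619 km/s.
Transfer-orbit speed at r₂: v_p = √[μ(2/r₂ − 1/a_t)] = 4.0158 km/s.
Second burn Δv₂ = |v₂ − v_p| = 0.9539 km/s.
Δv = Δv₁ + Δv₂ = 0.5817 + 0.9539 = 1.536 km/s.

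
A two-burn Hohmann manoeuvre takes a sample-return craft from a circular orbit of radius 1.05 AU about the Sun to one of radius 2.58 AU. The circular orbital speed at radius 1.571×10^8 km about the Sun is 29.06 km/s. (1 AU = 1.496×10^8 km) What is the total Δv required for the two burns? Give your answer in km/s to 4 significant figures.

Δv = 10.03 km/s

From the circular-orbit relation v² = μ/r at r = 1.571×10^8 km: μ = v²r = (29.06)² × 1.571×10^8 = 1.32668×10^11 km³/s².
In km: r₁ = 1.05 × 1.496×10^8 = 1.5708×10^8 km; r₂ = 2.58 × 1.496×10^8 = 3.85968×10^8 km.
The Hohmann ellipse has a_t = (r₁ + r₂)/2 = 2.71524×10^8 km.
Circular speed at r₁: v₁ = √(μ/r₁) = √(1.32668×10^11/1.5708×10^8) = 29.0618 km/s.
On the transfer ellipse at r₁, v² = μ(2/r − 1/a) gives v_p = √[μ(2/r₁ − 1/a_t)] = 34.6493 km/s.
First burn Δv₁ = |v_p − v₁| = 5.5875 km/s.
At r₂, v₂ = √(μ/r₂) = 18.53993 km/s.
Transfer-orbit speed at r₂: v_a = √[μ(2/r₂ − 1/a_t)] = 14.10147 km/s.
Second burn Δv₂ = |v₂ − v_a| = 4.4385 km/s.
Δv = Δv₁ + Δv₂ = 5.5875 + 4.4385 = 10.03 km/s.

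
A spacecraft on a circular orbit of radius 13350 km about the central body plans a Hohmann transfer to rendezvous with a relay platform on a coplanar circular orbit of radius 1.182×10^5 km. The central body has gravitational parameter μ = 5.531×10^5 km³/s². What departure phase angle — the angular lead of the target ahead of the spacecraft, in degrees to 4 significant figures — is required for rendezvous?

The Hohmann ellipse has a_t = (r₁ + r₂)/2 = 65775 km.
Transfer time t = π√(a_t³/μ) = 71260 s.
Target angular speed ω₂ = √(μ/r₂³) = 1.830×10^-5 rad/s.
Angle swept by the target during transfer: ω₂·t = 1.3041 rad = 74.72°.
Arrival is 180° from departure on the ellipse, so φ = 180° − 74.72° = 105.3°.

φ = 105.3°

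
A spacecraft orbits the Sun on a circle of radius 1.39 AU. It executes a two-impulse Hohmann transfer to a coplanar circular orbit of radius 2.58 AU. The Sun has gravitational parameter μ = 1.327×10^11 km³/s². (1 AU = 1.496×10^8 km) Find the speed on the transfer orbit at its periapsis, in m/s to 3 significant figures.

v = 28800 m/s

In km: r₁ = 1.39 × 1.496×10^8 = 2.07944×10^8 km; r₂ = 2.58 × 1.496×10^8 = 3.85968×10^8 km.
Semi-major axis of the transfer orbit: a_t = (2.07944×10^8 + 3.85968×10^8)/2 = 2.96956×10^8 km.
At periapsis, r = 2.07944×10^8 km.
Vis-viva: v = √[μ(2/r − 1/a_t)] = √[1.327×10^11 × (2/2.07944×10^8 − 1/2.96956×10^8)] = 28.80 km/s.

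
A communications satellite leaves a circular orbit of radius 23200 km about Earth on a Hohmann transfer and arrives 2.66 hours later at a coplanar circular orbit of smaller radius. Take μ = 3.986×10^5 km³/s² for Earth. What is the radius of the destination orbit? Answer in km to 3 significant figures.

r₂ = 7740 km

Transfer time t = 2.66 hours = 9576 s, and t = π√(a_t³/μ).
So a_t = (μ t²/π²)^(1/3) = (3.986×10^5 × (9576)² / π²)^(1/3) = 15472 km.
Since a_t = (r₁ + r₂)/2, r₂ = 2a_t − r₁ = 2×15472 − 23200 = 7744 km.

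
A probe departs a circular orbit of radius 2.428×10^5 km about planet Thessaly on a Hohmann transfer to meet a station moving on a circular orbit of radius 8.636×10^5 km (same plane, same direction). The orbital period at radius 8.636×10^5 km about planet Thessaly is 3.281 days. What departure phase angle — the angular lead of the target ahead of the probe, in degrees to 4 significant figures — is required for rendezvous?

φ = 87.72°

From Kepler's third law T² = 4π²r³/μ at r = 8.636×10^5 km, T = 3.281 days = 3.281 × 86400 s = 2.834784×10^5 s: μ = 4π²r³/T² = 3.16415×10^8 km³/s².
Semi-major axis of the transfer orbit: a_t = (2.428×10^5 + 8.636×10^5)/2 = 5.532×10^5 km.
The half-period of the transfer ellipse is t = π√(a_t³/μ) = 72668.2 s.
Target angular speed ω₂ = √(μ/r₂³) = 2.21646×10^-5 rad/s.
Angle swept by the target during transfer: ω₂·t = 1.61066 rad = 92.28°.
Arrival is 180° from departure on the ellipse, so φ = 180° − 92.28° = 87.72°.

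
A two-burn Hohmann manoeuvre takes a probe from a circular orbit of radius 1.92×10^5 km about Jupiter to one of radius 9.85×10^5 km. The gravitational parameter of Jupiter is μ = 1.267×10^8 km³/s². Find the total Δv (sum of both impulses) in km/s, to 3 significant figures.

The Hohmann ellipse has a_t = (r₁ + r₂)/2 = 5.885×10^5 km.
Circular speed at r₁: v₁ = √(μ/r₁) = √(1.267×10^8/1.920×10^5) = 25.688 km/s.
On the transfer ellipse at r₁, vis-viva equation gives v_p = √[μ(2/r₁ − 1/a_t)] = 33.234 km/s.
First burn Δv₁ = |v_p − v₁| = 7.546 km/s.
At r₂, v₂ = √(μ/r₂) = 11.341 km/s.
Transfer-orbit speed at r₂: v_a = √[μ(2/r₂ − 1/a_t)] = 6.4781 km/s.
Second burn Δv₂ = |v₂ − v_a| = 4.863 km/s.
Total Δv = Δv₁ + Δv₂ = 12.41 km/s.

Δv = 12.4 km/s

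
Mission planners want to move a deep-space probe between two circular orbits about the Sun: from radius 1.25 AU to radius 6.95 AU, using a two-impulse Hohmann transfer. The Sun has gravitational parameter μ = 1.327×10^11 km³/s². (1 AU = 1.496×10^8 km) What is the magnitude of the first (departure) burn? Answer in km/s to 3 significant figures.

Δv₁ = 8.04 km/s

In km: r₁ = 1.25 × 1.496×10^8 = 1.870×10^8 km; r₂ = 6.95 × 1.496×10^8 = 1.03972×10^9 km.
Semi-major axis of the transfer orbit: a_t = (1.870×10^8 + 1.03972×10^9)/2 = 6.1336×10^8 km.
On the circular orbit at r = 1.870×10^8 km, v_c = √(μ/r) = 26.639 km/s.
Vis-viva on the transfer ellipse at r = 1.870×10^8 km gives v_t = √[μ(2/r − 1/a_t)] = 34.683 km/s.
Δv₁ = |v_t − v_c| = |34.683 − 26.639| = 8.044 km/s.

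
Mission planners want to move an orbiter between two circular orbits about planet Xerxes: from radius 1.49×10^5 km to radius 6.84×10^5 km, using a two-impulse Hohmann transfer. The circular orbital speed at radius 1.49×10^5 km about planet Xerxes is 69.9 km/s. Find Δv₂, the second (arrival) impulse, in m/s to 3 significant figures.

Δv₂ = 13100 m/s

From the circular-orbit relation v² = μ/r at r = 1.49×10^5 km: μ = v²r = (69.9)² × 1.49×10^5 = 7.28015×10^8 km³/s².
Semi-major axis of the transfer orbit: a_t = (1.490×10^5 + 6.840×10^5)/2 = 4.165×10^5 km.
On the circular orbit at r = 6.840×10^5 km, v_c = √(μ/r) = 32.62 km/s.
Transfer-orbit speed at the same r (vis-viva, a = a_t): v_t = √[μ(2/r − 1/a_t)] = 19.51 km/s.
Δv₂ = |v_t − v_c| = |19.51 − 32.62| = 13.11 km/s.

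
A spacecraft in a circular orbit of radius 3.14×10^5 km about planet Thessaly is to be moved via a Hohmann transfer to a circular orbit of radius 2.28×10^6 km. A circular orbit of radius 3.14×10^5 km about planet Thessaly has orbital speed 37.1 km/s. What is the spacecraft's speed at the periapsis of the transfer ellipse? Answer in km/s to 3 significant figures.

From the circular-orbit relation v² = μ/r at r = 3.14×10^5 km: μ = v²r = (37.1)² × 3.14×10^5 = 4.32193×10^8 km³/s².
Transfer-ellipse semi-major axis a_t = (r₁ + r₂)/2 = (3.140×10^5 + 2.280×10^6)/2 = 1.297×10^6 km.
At periapsis, r = 3.140×10^5 km.
Applying v² = μ(2/r − 1/a_t): v = 49.19 km/s.

v = 49.2 km/s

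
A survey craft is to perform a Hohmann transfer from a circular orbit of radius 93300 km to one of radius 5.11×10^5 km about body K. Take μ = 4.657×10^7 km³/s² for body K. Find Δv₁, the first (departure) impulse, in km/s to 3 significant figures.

Δv₁ = 6.71 km/s

Transfer-ellipse semi-major axis a_t = (r₁ + r₂)/2 = (93300 + 5.110×10^5)/2 = 3.0215×10^5 km.
Circular speed at r = 93300 km: v_c = √(μ/r) = 22.341 km/s.
Transfer-orbit speed at the same r (vis-viva, a = a_t): v_t = √[μ(2/r − 1/a_t)] = 29.054 km/s.
Δv₁ = |v_t − v_c| = |29.054 − 22.341| = 6.713 km/s.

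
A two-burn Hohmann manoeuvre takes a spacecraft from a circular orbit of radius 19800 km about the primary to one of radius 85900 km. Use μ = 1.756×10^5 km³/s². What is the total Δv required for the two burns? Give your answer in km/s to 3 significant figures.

Δv = 1.37 km/s

Transfer-ellipse semi-major axis a_t = (r₁ + r₂)/2 = (19800 + 85900)/2 = 52850 km.
At r₁ the circular-orbit speed is v₁ = √(μ/r₁) = 2.978034 km/s.
On the transfer ellipse at r₁, v² = μ(2/r − 1/a) gives v_p = √[μ(2/r₁ − 1/a_t)] = 3.796678 km/s.
First burn Δv₁ = |v_p − v₁| = 0.8186 km/s.
At r₂, v₂ = √(μ/r₂) = 1.42977 km/s.
Transfer-orbit speed at r₂: v_a = √[μ(2/r₂ − 1/a_t)] = 0.875136 km/s.
Second burn Δv₂ = |v₂ − v_a| = 0.5546 km/s.
Total Δv = Δv₁ + Δv₂ = 1.373 km/s.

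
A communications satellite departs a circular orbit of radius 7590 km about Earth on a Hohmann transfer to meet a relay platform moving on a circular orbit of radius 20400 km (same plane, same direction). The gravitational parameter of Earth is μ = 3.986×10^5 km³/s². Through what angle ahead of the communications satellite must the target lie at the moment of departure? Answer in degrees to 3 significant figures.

Semi-major axis of the transfer orbit: a_t = (7590 + 20400)/2 = 13995 km.
The half-period of the transfer ellipse is t = π√(a_t³/μ) = 8238 s.
Target angular speed ω₂ = √(μ/r₂³) = 2.167×10^-4 rad/s.
Angle swept by the target during transfer: ω₂·t = 1.785 rad = 102.3°.
The communications satellite traverses 180° on the transfer ellipse, so the target must lead by 180° − 102.3° = 77.7°.

φ = 77.7°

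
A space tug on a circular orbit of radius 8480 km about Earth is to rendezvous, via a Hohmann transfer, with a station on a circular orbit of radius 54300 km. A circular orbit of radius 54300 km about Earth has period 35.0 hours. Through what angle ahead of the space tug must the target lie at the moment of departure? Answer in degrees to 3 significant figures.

From Kepler's third law T² = 4π²r³/μ at r = 54300 km, T = 35.0 hours = 35.0 × 3600 s = 1.260×10^5 s: μ = 4π²r³/T² = 3.98124×10^5 km³/s².
The Hohmann ellipse has a_t = (r₁ + r₂)/2 = 31390 km.
Transfer time t = π√(a_t³/μ) = 27690 s.
The target's mean motion on its circular orbit is ω₂ = √(μ/r₂³) = 4.9867×10^-5 rad/s.
Angle swept by the target during transfer: ω₂·t = 1.38082 rad = 79.12°.
Arrival is 180° from departure on the ellipse, so φ = 180° − 79.12° = 101°.

φ = 101°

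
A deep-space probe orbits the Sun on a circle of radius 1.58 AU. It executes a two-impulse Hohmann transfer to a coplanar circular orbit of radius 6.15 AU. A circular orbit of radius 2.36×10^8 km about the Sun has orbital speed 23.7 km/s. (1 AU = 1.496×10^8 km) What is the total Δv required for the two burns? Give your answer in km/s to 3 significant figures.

From the circular-orbit relation v² = μ/r at r = 2.36×10^8 km: μ = v²r = (23.7)² × 2.36×10^8 = 1.32559×10^11 km³/s².
In km: r₁ = 1.58 × 1.496×10^8 = 2.36368×10^8 km; r₂ = 6.15 × 1.496×10^8 = 9.2004×10^8 km.
Semi-major axis of the transfer orbit: a_t = (2.36368×10^8 + 9.2004×10^8)/2 = 5.78204×10^8 km.
At r₁ the circular-orbit speed is v₁ = √(μ/r₁) = 23.682 km/s.
Transfer-orbit speed at r₁ (vis-viva equation): v_p = √[μ(2/r₁ − 1/a_t)] = 29.873 km/s.
First burn Δv₁ = |v_p − v₁| = 6.191 km/s.
At r₂, v₂ = √(μ/r₂) = 12.0033 km/s.
Transfer-orbit speed at r₂: v_a = √[μ(2/r₂ − 1/a_t)] = 7.67458 km/s.
Second burn Δv₂ = |v₂ − v_a| = 4.329 km/s.
Δv = Δv₁ + Δv₂ = 6.191 + 4.329 = 10.52 km/s.

Δv = 10.5 km/s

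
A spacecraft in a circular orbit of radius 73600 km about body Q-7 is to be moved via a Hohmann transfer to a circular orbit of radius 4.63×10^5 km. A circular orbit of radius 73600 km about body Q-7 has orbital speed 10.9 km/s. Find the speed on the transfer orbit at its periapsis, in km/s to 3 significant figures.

v = 14.3 km/s

From the circular-orbit relation v² = μ/r at r = 73600 km: μ = v²r = (10.9)² × 73600 = 8.74442×10^6 km³/s².
Semi-major axis of the transfer orbit: a_t = (73600 + 4.630×10^5)/2 = 2.683×10^5 km.
At periapsis, r = 73600 km.
Applying v² = μ(2/r − 1/a_t): v = 14.32 km/s.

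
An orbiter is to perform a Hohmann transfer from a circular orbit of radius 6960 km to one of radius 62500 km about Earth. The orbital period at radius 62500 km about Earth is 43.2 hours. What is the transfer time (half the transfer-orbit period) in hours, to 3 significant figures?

From Kepler's third law T² = 4π²r³/μ at r = 62500 km, T = 43.2 hours = 43.2 × 3600 s = 1.5552×10^5 s: μ = 4π²r³/T² = 3.98499×10^5 km³/s².
The Hohmann ellipse has a_t = (r₁ + r₂)/2 = 34730 km.
Transfer time t = π√(a_t³/μ) = π√((34730)³ / 3.98499×10^5) = 32210 s.
Converting: 32210 s ÷ 3600 s/hour = 8.95 hours.

t = 8.95 hours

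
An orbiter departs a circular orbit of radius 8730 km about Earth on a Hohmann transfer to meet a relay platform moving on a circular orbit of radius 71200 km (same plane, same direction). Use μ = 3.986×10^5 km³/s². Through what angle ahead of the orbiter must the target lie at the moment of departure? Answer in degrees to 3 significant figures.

Semi-major axis of the transfer orbit: a_t = (8730 + 71200)/2 = 39965 km.
Transfer time t = π√(a_t³/μ) = 39755.8 s.
The target's mean motion on its circular orbit is ω₂ = √(μ/r₂³) = 3.32314×10^-5 rad/s.
Angle swept by the target during transfer: ω₂·t = 1.32114 rad = 75.70°.
Arrival is 180° from departure on the ellipse, so φ = 180° − 75.70° = 104°.

φ = 104°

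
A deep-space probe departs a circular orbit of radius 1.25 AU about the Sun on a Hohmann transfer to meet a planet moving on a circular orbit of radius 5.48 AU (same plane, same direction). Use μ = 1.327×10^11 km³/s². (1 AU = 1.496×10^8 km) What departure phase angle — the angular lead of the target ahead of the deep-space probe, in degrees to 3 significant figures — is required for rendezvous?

In km: r₁ = 1.25 × 1.496×10^8 = 1.870×10^8 km; r₂ = 5.48 × 1.496×10^8 = 8.19808×10^8 km.
Semi-major axis of the transfer orbit: a_t = (1.870×10^8 + 8.19808×10^8)/2 = 5.03404×10^8 km.
The half-period of the transfer ellipse is t = π√(a_t³/μ) = 9.7407×10^7 s.
Target angular speed ω₂ = √(μ/r₂³) = 1.5519×10^-8 rad/s.
Angle swept by the target during transfer: ω₂·t = 1.5117 rad = 86.61°.
The deep-space probe traverses 180° on the transfer ellipse, so the target must lead by 180° − 86.61° = 93.4°.

φ = 93.4°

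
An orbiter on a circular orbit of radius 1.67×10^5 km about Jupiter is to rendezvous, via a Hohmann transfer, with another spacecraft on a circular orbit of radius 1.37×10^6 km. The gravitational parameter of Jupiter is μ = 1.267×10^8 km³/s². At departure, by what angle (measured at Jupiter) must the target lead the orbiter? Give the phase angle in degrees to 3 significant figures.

Transfer-ellipse semi-major axis a_t = (r₁ + r₂)/2 = (1.670×10^5 + 1.370×10^6)/2 = 7.685×10^5 km.
Transfer time t = π√(a_t³/μ) = 1.8803×10^5 s.
Target angular speed ω₂ = √(μ/r₂³) = 7.0195×10^-6 rad/s.
Angle swept by the target during transfer: ω₂·t = 1.3199 rad = 75.62°.
The orbiter traverses 180° on the transfer ellipse, so the target must lead by 180° − 75.62° = 104°.

φ = 104°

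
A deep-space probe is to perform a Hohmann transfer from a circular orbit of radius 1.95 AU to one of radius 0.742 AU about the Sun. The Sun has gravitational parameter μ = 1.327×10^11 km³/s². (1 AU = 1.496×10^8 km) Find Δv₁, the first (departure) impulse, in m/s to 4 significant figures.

In km: r₁ = 1.95 × 1.496×10^8 = 2.9172×10^8 km; r₂ = 0.742 × 1.496×10^8 = 1.110032×10^8 km.
Transfer-ellipse semi-major axis a_t = (r₁ + r₂)/2 = (2.9172×10^8 + 1.110032×10^8)/2 = 2.013616×10^8 km.
Circular speed at r = 2.9172×10^8 km: v_c = √(μ/r) = 21.3281 km/s.
Vis-viva on the transfer ellipse at r = 2.9172×10^8 km gives v_t = √[μ(2/r − 1/a_t)] = 15.8355 km/s.
Δv₁ = |v_t − v_c| = |15.8355 − 21.3281| = 5.493 km/s.

Δv₁ = 5493 m/s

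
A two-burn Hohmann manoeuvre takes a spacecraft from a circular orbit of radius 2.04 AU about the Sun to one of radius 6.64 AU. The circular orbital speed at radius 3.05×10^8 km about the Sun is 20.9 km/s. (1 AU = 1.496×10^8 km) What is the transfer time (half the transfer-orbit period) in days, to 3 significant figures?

From the circular-orbit relation v² = μ/r at r = 3.05×10^8 km: μ = v²r = (20.9)² × 3.05×10^8 = 1.33227×10^11 km³/s².
In km: r₁ = 2.04 × 1.496×10^8 = 3.05184×10^8 km; r₂ = 6.64 × 1.496×10^8 = 9.93344×10^8 km.
Semi-major axis of the transfer orbit: a_t = (3.05184×10^8 + 9.93344×10^8)/2 = 6.49264×10^8 km.
By Kepler's third law the transfer-orbit period is T = 2π√(a_t³/μ), so t = T/2 = 1.424×10^8 s.
Converting: 1.424×10^8 s ÷ 86400 s/day = 1650 days.

t = 1650 days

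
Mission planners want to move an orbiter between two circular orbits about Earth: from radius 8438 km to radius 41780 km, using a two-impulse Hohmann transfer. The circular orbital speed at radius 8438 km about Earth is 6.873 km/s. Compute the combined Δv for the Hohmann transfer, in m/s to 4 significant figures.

From the circular-orbit relation v² = μ/r at r = 8438 km: μ = v²r = (6.873)² × 8438 = 3.98595×10^5 km³/s².
Transfer-ellipse semi-major axis a_t = (r₁ + r₂)/2 = (8438 + 41780)/2 = 25109 km.
Circular speed at r₁: v₁ = √(μ/r₁) = √(3.98595×10^5/8438) = 6.873 km/s.
Transfer-orbit speed at r₁ (v² = μ(2/r − 1/a)): v_p = √[μ(2/r₁ − 1/a_t)] = 8.866 km/s.
First burn Δv₁ = |v_p − v₁| = 1.993 km/s.
Circular speed at r₂: v₂ = √(μ/r₂) = 3.089 km/s.
Transfer-orbit speed at r₂: v_a = √[μ(2/r₂ − 1/a_t)] = 1.791 km/s.
Second burn Δv₂ = |v₂ − v_a| = 1.298 km/s.
Δv = Δv₁ + Δv₂ = 1.993 + 1.298 = 3.291 km/s.

Δv = 3291 m/s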